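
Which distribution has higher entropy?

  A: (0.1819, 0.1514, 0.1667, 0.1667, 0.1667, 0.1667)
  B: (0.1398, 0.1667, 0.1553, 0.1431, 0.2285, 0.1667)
A

Both distributions are close to uniform, making this a harder comparison.

H(A) = 2.5830 bits
H(B) = 2.5637 bits

The distribution closer to uniform has higher entropy.
Answer: A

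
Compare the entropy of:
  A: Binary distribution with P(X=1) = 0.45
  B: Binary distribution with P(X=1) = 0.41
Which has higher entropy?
A

For binary distributions, entropy is maximized at p=0.5 and decreases as p moves toward 0 or 1.

H(A) = H(0.45) = 0.9928 bits
H(B) = H(0.41) = 0.9765 bits

Distribution A (p=0.45) is closer to uniform (p=0.5), so it has higher entropy.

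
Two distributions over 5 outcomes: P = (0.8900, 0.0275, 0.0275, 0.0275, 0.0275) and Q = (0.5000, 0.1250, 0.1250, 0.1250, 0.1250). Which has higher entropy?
Q

P is highly concentrated on one outcome (89%), making it nearly deterministic. Q spreads its mass more evenly (max 50%). The more spread-out distribution has higher entropy: H(P) ≈ 0.720 bits, H(Q) ≈ 2.000 bits.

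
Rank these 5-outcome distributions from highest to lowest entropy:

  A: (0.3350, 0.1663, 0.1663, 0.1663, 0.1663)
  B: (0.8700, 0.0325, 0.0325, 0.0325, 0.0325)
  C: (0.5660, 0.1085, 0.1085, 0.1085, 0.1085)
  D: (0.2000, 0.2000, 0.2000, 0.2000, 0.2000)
D > A > C > B

Key insight: Entropy is maximized by uniform distributions and minimized by concentrated distributions.

Entropies:
  H(A) = 2.2500 bits
  H(B) = 0.8174 bits
  H(C) = 1.8554 bits
  H(D) = 2.3219 bits

Ranking: D > A > C > B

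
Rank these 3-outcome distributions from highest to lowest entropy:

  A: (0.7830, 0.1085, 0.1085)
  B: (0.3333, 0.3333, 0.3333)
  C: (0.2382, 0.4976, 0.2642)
B > C > A

Key insight: Entropy is maximized by uniform distributions and minimized by concentrated distributions.

- Uniform distributions have maximum entropy log₂(3) = 1.5850 bits
- The more "peaked" or concentrated a distribution, the lower its entropy

Entropies:
  H(A) = 0.9717 bits
  H(B) = 1.5850 bits
  H(C) = 1.5014 bits

Ranking: B > C > A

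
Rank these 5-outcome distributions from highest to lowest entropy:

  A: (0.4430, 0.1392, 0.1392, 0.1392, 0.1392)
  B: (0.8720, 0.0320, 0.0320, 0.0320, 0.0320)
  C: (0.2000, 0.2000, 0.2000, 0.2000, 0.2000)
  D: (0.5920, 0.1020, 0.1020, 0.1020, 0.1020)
C > A > D > B

Key insight: Entropy is maximized by uniform distributions and minimized by concentrated distributions.

Entropies:
  H(A) = 2.1046 bits
  H(B) = 0.8079 bits
  H(C) = 2.3219 bits
  H(D) = 1.7914 bits

Ranking: C > A > D > B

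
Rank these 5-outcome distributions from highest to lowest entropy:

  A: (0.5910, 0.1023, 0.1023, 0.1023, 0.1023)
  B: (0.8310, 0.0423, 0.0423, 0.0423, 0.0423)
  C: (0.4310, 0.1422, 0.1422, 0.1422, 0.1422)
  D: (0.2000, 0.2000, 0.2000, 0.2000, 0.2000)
D > C > A > B

Key insight: Entropy is maximized by uniform distributions and minimized by concentrated distributions.

Entropies:
  H(A) = 1.7940 bits
  H(B) = 0.9934 bits
  H(C) = 2.1242 bits
  H(D) = 2.3219 bits

Ranking: D > C > A > B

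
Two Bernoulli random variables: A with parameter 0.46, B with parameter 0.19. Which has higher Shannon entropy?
A

For binary distributions, entropy is maximized at p=0.5 and decreases as p moves toward 0 or 1.

H(A) = H(0.46) = 0.9954 bits
H(B) = H(0.19) = 0.7015 bits

Distribution A (p=0.46) is closer to uniform (p=0.5), so it has higher entropy.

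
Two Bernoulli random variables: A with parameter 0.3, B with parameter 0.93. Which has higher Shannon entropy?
A

For binary distributions, entropy is maximized at p=0.5 and decreases as p moves toward 0 or 1.

H(A) = H(0.3) = 0.8813 bits
H(B) = H(0.93) = 0.3659 bits

Distribution A (p=0.3) is closer to uniform (p=0.5), so it has higher entropy.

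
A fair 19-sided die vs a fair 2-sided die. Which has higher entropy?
19-sided die

Both are uniform distributions; for uniform over n outcomes, H = log₂(n). H(19-sided) = log₂(19) = 4.248 bits and H(2-sided) = log₂(2) = 1.000 bits. More outcomes in a uniform distribution means higher entropy.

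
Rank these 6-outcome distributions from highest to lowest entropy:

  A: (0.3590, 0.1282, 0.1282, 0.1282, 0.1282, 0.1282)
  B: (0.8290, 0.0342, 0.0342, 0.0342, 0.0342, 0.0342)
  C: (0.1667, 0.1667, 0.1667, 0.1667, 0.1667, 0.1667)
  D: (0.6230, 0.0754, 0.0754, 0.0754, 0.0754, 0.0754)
C > A > D > B

Key insight: Entropy is maximized by uniform distributions and minimized by concentrated distributions.

Entropies:
  H(A) = 2.4302 bits
  H(B) = 1.0570 bits
  H(C) = 2.5850 bits
  H(D) = 1.8313 bits

Ranking: C > A > D > B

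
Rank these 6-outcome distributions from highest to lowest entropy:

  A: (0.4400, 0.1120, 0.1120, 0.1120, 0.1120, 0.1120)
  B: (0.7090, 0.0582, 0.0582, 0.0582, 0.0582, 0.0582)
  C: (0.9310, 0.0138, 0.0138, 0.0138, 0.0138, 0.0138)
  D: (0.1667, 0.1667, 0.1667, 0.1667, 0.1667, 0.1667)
D > A > B > C

Key insight: Entropy is maximized by uniform distributions and minimized by concentrated distributions.

Entropies:
  H(A) = 2.2899 bits
  H(B) = 1.5457 bits
  H(C) = 0.5224 bits
  H(D) = 2.5850 bits

Ranking: D > A > B > C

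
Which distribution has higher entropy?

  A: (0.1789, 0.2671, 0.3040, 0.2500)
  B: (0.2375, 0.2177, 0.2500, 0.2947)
B

Both distributions are close to uniform, making this a harder comparison.

H(A) = 1.9751 bits
H(B) = 1.9909 bits

The distribution closer to uniform has higher entropy.
Answer: B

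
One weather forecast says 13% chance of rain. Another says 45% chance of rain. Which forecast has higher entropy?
45% forecast

Treat each forecast as a Bernoulli distribution. Binary entropy is maximized at p=0.5 and falls off symmetrically toward 0 or 1. The 45% forecast is closer to 50%, so it is more uncertain. H(13%) ≈ 0.557 bits, H(45%) ≈ 0.993 bits.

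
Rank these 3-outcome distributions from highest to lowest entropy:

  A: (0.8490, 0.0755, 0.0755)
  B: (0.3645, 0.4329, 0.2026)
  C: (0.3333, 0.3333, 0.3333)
C > B > A

Key insight: Entropy is maximized by uniform distributions and minimized by concentrated distributions.

- Uniform distributions have maximum entropy log₂(3) = 1.5850 bits
- The more "peaked" or concentrated a distribution, the lower its entropy

Entropies:
  H(A) = 0.7633 bits
  H(B) = 1.5202 bits
  H(C) = 1.5850 bits

Ranking: C > B > A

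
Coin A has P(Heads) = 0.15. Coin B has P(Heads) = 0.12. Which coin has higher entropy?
A

For binary distributions, entropy is maximized at p=0.5 and decreases as p moves toward 0 or 1.

H(A) = H(0.15) = 0.6098 bits
H(B) = H(0.12) = 0.5294 bits

Distribution A (p=0.15) is closer to uniform (p=0.5), so it has higher entropy.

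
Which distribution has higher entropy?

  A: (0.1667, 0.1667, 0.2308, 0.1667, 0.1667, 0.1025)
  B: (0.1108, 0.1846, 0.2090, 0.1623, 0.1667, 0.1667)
B

Both distributions are close to uniform, making this a harder comparison.

H(A) = 2.5484 bits
H(B) = 2.5610 bits

The distribution closer to uniform has higher entropy.
Answer: B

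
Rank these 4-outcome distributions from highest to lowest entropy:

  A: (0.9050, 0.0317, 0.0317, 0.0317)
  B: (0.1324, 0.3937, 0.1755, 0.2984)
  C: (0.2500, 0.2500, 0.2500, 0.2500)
C > B > A

Key insight: Entropy is maximized by uniform distributions and minimized by concentrated distributions.

- Uniform distributions have maximum entropy log₂(4) = 2.0000 bits
- The more "peaked" or concentrated a distribution, the lower its entropy

Entropies:
  H(A) = 0.6035 bits
  H(B) = 1.8769 bits
  H(C) = 2.0000 bits

Ranking: C > B > A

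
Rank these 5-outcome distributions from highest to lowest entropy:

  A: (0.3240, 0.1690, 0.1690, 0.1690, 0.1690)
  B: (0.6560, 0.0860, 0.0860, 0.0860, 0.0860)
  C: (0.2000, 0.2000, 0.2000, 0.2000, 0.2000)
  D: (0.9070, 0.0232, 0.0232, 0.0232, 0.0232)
C > A > B > D

Key insight: Entropy is maximized by uniform distributions and minimized by concentrated distributions.

Entropies:
  H(A) = 2.2607 bits
  H(B) = 1.6166 bits
  H(C) = 2.3219 bits
  H(D) = 0.6324 bits

Ranking: C > A > B > D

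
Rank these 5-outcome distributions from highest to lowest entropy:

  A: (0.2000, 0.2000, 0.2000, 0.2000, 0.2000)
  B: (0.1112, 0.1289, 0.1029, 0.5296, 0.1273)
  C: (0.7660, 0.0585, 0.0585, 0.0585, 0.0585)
A > B > C

Key insight: Entropy is maximized by uniform distributions and minimized by concentrated distributions.

- Uniform distributions have maximum entropy log₂(5) = 2.3219 bits
- The more "peaked" or concentrated a distribution, the lower its entropy

Entropies:
  H(A) = 2.3219 bits
  H(B) = 1.9352 bits
  H(C) = 1.2529 bits

Ranking: A > B > C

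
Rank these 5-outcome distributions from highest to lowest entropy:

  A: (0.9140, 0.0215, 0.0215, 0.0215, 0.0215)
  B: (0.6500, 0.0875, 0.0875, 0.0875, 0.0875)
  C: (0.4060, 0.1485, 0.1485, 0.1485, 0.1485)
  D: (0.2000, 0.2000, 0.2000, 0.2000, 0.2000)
D > C > B > A

Key insight: Entropy is maximized by uniform distributions and minimized by concentrated distributions.

Entropies:
  H(A) = 0.5950 bits
  H(B) = 1.6341 bits
  H(C) = 2.1624 bits
  H(D) = 2.3219 bits

Ranking: D > C > B > A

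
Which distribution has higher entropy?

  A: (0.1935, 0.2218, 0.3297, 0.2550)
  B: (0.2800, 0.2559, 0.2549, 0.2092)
B

Both distributions are close to uniform, making this a harder comparison.

H(A) = 1.9709 bits
H(B) = 1.9922 bits

The distribution closer to uniform has higher entropy.
Answer: B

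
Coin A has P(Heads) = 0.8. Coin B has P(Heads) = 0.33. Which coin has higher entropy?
B

For binary distributions, entropy is maximized at p=0.5 and decreases as p moves toward 0 or 1.

H(A) = H(0.8) = 0.7219 bits
H(B) = H(0.33) = 0.9149 bits

Distribution B (p=0.33) is closer to uniform (p=0.5), so it has higher entropy.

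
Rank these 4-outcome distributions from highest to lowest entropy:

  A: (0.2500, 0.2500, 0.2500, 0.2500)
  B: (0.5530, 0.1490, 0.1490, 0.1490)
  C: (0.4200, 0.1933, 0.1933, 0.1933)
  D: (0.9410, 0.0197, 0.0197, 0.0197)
A > C > B > D

Key insight: Entropy is maximized by uniform distributions and minimized by concentrated distributions.

Entropies:
  H(A) = 2.0000 bits
  H(B) = 1.7004 bits
  H(C) = 1.9007 bits
  H(D) = 0.4170 bits

Ranking: A > C > B > D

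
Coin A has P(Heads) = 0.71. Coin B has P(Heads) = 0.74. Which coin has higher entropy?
A

For binary distributions, entropy is maximized at p=0.5 and decreases as p moves toward 0 or 1.

H(A) = H(0.71) = 0.8687 bits
H(B) = H(0.74) = 0.8267 bits

Distribution A (p=0.71) is closer to uniform (p=0.5), so it has higher entropy.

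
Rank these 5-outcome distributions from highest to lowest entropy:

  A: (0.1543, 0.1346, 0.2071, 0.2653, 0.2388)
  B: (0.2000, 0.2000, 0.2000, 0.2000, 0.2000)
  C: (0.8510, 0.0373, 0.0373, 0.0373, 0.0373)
B > A > C

Key insight: Entropy is maximized by uniform distributions and minimized by concentrated distributions.

- Uniform distributions have maximum entropy log₂(5) = 2.3219 bits
- The more "peaked" or concentrated a distribution, the lower its entropy

Entropies:
  H(A) = 2.2771 bits
  H(B) = 2.3219 bits
  H(C) = 0.9053 bits

Ranking: B > A > C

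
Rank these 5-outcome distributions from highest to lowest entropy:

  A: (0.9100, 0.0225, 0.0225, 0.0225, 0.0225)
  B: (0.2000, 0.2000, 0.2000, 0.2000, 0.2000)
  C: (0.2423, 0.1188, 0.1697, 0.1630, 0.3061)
B > C > A

Key insight: Entropy is maximized by uniform distributions and minimized by concentrated distributions.

- Uniform distributions have maximum entropy log₂(5) = 2.3219 bits
- The more "peaked" or concentrated a distribution, the lower its entropy

Entropies:
  H(A) = 0.6165 bits
  H(B) = 2.3219 bits
  H(C) = 2.2444 bits

Ranking: B > C > A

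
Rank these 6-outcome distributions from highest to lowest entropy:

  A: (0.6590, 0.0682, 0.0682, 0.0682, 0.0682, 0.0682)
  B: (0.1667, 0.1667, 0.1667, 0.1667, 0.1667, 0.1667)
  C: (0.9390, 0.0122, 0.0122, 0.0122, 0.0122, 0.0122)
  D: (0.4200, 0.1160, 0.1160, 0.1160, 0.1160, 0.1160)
B > D > A > C

Key insight: Entropy is maximized by uniform distributions and minimized by concentrated distributions.

Entropies:
  H(A) = 1.7175 bits
  H(B) = 2.5850 bits
  H(C) = 0.4730 bits
  H(D) = 2.3282 bits

Ranking: B > D > A > C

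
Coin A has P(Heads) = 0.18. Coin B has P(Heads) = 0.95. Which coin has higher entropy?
A

For binary distributions, entropy is maximized at p=0.5 and decreases as p moves toward 0 or 1.

H(A) = H(0.18) = 0.6801 bits
H(B) = H(0.95) = 0.2864 bits

Distribution A (p=0.18) is closer to uniform (p=0.5), so it has higher entropy.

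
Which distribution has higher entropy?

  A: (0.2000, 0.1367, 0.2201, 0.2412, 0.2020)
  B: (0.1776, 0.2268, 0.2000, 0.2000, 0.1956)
B

Both distributions are close to uniform, making this a harder comparison.

H(A) = 2.2985 bits
H(B) = 2.3175 bits

The distribution closer to uniform has higher entropy.
Answer: B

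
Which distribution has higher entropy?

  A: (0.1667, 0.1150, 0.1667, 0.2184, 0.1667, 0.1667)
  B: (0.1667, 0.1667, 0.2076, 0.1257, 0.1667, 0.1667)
B

Both distributions are close to uniform, making this a harder comparison.

H(A) = 2.5614 bits
H(B) = 2.5703 bits

The distribution closer to uniform has higher entropy.
Answer: B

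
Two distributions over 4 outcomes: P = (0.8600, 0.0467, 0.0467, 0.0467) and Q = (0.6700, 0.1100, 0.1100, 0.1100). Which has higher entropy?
Q

P is highly concentrated on one outcome (86%), making it nearly deterministic. Q spreads its mass more evenly (max 67%). The more spread-out distribution has higher entropy: H(P) ≈ 0.806 bits, H(Q) ≈ 1.438 bits.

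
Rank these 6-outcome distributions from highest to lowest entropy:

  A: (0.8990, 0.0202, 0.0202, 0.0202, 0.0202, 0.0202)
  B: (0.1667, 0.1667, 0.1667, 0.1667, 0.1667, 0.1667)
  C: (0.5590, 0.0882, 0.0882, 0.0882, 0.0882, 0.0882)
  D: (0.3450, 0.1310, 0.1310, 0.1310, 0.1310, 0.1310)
B > D > C > A

Key insight: Entropy is maximized by uniform distributions and minimized by concentrated distributions.

Entropies:
  H(A) = 0.7067 bits
  H(B) = 2.5850 bits
  H(C) = 2.0139 bits
  H(D) = 2.4504 bits

Ranking: B > D > C > A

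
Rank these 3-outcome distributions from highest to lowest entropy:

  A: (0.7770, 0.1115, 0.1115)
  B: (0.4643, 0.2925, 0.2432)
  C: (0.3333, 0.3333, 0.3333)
C > B > A

Key insight: Entropy is maximized by uniform distributions and minimized by concentrated distributions.

- Uniform distributions have maximum entropy log₂(3) = 1.5850 bits
- The more "peaked" or concentrated a distribution, the lower its entropy

Entropies:
  H(A) = 0.9886 bits
  H(B) = 1.5287 bits
  H(C) = 1.5850 bits

Ranking: C > B > A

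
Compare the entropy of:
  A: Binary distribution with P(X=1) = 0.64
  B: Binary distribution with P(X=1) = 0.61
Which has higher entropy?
B

For binary distributions, entropy is maximized at p=0.5 and decreases as p moves toward 0 or 1.

H(A) = H(0.64) = 0.9427 bits
H(B) = H(0.61) = 0.9648 bits

Distribution B (p=0.61) is closer to uniform (p=0.5), so it has higher entropy.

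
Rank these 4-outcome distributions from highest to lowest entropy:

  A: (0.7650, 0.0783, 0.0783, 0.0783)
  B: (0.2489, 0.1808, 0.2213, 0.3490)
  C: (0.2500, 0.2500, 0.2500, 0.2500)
C > B > A

Key insight: Entropy is maximized by uniform distributions and minimized by concentrated distributions.

- Uniform distributions have maximum entropy log₂(4) = 2.0000 bits
- The more "peaked" or concentrated a distribution, the lower its entropy

Entropies:
  H(A) = 1.1591 bits
  H(B) = 1.9571 bits
  H(C) = 2.0000 bits

Ranking: C > B > A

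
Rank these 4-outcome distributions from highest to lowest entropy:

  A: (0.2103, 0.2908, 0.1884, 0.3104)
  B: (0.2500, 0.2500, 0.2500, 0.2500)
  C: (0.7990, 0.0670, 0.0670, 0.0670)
B > A > C

Key insight: Entropy is maximized by uniform distributions and minimized by concentrated distributions.

- Uniform distributions have maximum entropy log₂(4) = 2.0000 bits
- The more "peaked" or concentrated a distribution, the lower its entropy

Entropies:
  H(A) = 1.9689 bits
  H(B) = 2.0000 bits
  H(C) = 1.0425 bits

Ranking: B > A > C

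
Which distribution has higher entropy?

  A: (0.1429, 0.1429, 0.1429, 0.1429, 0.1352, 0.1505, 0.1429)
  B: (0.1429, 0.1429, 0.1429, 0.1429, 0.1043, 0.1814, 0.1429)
A

Both distributions are close to uniform, making this a harder comparison.

H(A) = 2.8068 bits
H(B) = 2.7922 bits

The distribution closer to uniform has higher entropy.
Answer: A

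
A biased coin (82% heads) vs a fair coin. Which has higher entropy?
Fair coin

The fair coin is uniform (p=0.5), maximizing binary entropy at 1 bit. The biased coin has H(0.82) ≈ 0.680 bits — its outcome is more predictable, so its entropy is lower.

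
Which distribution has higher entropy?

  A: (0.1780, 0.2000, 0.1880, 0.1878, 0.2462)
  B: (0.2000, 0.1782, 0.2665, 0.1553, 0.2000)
A

Both distributions are close to uniform, making this a harder comparison.

H(A) = 2.3119 bits
H(B) = 2.2979 bits

The distribution closer to uniform has higher entropy.
Answer: A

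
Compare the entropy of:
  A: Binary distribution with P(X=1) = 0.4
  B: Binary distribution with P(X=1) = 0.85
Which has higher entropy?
A

For binary distributions, entropy is maximized at p=0.5 and decreases as p moves toward 0 or 1.

H(A) = H(0.4) = 0.9710 bits
H(B) = H(0.85) = 0.6098 bits

Distribution A (p=0.4) is closer to uniform (p=0.5), so it has higher entropy.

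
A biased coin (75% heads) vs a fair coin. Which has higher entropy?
Fair coin

The fair coin is uniform (p=0.5), maximizing binary entropy at 1 bit. The biased coin has H(0.75) ≈ 0.811 bits — its outcome is more predictable, so its entropy is lower.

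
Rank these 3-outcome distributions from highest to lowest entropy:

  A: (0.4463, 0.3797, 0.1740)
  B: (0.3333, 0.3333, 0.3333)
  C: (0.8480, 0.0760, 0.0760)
B > A > C

Key insight: Entropy is maximized by uniform distributions and minimized by concentrated distributions.

- Uniform distributions have maximum entropy log₂(3) = 1.5850 bits
- The more "peaked" or concentrated a distribution, the lower its entropy

Entropies:
  H(A) = 1.4889 bits
  H(B) = 1.5850 bits
  H(C) = 0.7668 bits

Ranking: B > A > C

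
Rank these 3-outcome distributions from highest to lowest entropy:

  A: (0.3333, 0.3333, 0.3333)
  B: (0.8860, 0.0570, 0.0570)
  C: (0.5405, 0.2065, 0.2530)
A > C > B

Key insight: Entropy is maximized by uniform distributions and minimized by concentrated distributions.

- Uniform distributions have maximum entropy log₂(3) = 1.5850 bits
- The more "peaked" or concentrated a distribution, the lower its entropy

Entropies:
  H(A) = 1.5850 bits
  H(B) = 0.6259 bits
  H(C) = 1.4514 bits

Ranking: A > C > B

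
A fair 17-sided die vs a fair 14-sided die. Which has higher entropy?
17-sided die

Both are uniform distributions; for uniform over n outcomes, H = log₂(n). H(17-sided) = log₂(17) = 4.087 bits and H(14-sided) = log₂(14) = 3.807 bits. More outcomes in a uniform distribution means higher entropy.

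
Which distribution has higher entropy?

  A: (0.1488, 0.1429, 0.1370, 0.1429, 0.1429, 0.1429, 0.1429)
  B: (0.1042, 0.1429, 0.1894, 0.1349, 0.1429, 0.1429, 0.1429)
A

Both distributions are close to uniform, making this a harder comparison.

H(A) = 2.8070 bits
H(B) = 2.7888 bits

The distribution closer to uniform has higher entropy.
Answer: A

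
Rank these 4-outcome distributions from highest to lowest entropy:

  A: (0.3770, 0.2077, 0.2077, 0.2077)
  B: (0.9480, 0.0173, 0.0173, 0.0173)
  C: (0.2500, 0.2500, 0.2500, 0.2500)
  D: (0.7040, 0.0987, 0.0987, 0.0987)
C > A > D > B

Key insight: Entropy is maximized by uniform distributions and minimized by concentrated distributions.

Entropies:
  H(A) = 1.9433 bits
  H(B) = 0.3773 bits
  H(C) = 2.0000 bits
  H(D) = 1.3455 bits

Ranking: C > A > D > B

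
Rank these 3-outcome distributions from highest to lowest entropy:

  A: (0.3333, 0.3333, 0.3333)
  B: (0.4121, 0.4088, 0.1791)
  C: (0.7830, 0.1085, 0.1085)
A > B > C

Key insight: Entropy is maximized by uniform distributions and minimized by concentrated distributions.

- Uniform distributions have maximum entropy log₂(3) = 1.5850 bits
- The more "peaked" or concentrated a distribution, the lower its entropy

Entropies:
  H(A) = 1.5850 bits
  H(B) = 1.4990 bits
  H(C) = 0.9717 bits

Ranking: A > B > C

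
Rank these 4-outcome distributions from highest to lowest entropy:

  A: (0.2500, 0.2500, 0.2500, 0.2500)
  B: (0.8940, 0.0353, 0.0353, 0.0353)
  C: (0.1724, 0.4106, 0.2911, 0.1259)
A > C > B

Key insight: Entropy is maximized by uniform distributions and minimized by concentrated distributions.

- Uniform distributions have maximum entropy log₂(4) = 2.0000 bits
- The more "peaked" or concentrated a distribution, the lower its entropy

Entropies:
  H(A) = 2.0000 bits
  H(B) = 0.6557 bits
  H(C) = 1.8592 bits

Ranking: A > C > B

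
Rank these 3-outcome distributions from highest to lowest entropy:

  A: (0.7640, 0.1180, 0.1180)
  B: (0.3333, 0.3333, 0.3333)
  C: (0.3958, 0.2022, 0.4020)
B > C > A

Key insight: Entropy is maximized by uniform distributions and minimized by concentrated distributions.

- Uniform distributions have maximum entropy log₂(3) = 1.5850 bits
- The more "peaked" or concentrated a distribution, the lower its entropy

Entropies:
  H(A) = 1.0243 bits
  H(B) = 1.5850 bits
  H(C) = 1.5241 bits

Ranking: B > C > A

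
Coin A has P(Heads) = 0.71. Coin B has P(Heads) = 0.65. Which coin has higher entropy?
B

For binary distributions, entropy is maximized at p=0.5 and decreases as p moves toward 0 or 1.

H(A) = H(0.71) = 0.8687 bits
H(B) = H(0.65) = 0.9341 bits

Distribution B (p=0.65) is closer to uniform (p=0.5), so it has higher entropy.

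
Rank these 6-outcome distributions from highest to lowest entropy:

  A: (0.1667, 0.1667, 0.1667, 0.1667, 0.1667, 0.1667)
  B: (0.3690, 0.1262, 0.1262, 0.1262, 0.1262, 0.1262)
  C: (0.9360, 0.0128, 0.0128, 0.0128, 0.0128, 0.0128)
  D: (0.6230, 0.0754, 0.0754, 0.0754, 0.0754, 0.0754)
A > B > D > C

Key insight: Entropy is maximized by uniform distributions and minimized by concentrated distributions.

Entropies:
  H(A) = 2.5850 bits
  H(B) = 2.4150 bits
  H(C) = 0.4917 bits
  H(D) = 1.8313 bits

Ranking: A > B > D > C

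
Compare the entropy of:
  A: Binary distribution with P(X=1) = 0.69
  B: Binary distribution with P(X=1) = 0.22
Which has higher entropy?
A

For binary distributions, entropy is maximized at p=0.5 and decreases as p moves toward 0 or 1.

H(A) = H(0.69) = 0.8932 bits
H(B) = H(0.22) = 0.7602 bits

Distribution A (p=0.69) is closer to uniform (p=0.5), so it has higher entropy.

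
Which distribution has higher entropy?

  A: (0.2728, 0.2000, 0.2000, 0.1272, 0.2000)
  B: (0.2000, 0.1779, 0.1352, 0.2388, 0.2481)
B

Both distributions are close to uniform, making this a harder comparison.

H(A) = 2.2828 bits
H(B) = 2.2901 bits

The distribution closer to uniform has higher entropy.
Answer: B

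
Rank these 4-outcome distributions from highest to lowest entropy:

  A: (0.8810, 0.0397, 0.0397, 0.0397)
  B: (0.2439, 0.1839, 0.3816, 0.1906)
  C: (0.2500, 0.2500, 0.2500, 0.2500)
C > B > A

Key insight: Entropy is maximized by uniform distributions and minimized by concentrated distributions.

- Uniform distributions have maximum entropy log₂(4) = 2.0000 bits
- The more "peaked" or concentrated a distribution, the lower its entropy

Entropies:
  H(A) = 0.7151 bits
  H(B) = 1.9319 bits
  H(C) = 2.0000 bits

Ranking: C > B > A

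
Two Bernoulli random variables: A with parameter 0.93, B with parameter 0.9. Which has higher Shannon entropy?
B

For binary distributions, entropy is maximized at p=0.5 and decreases as p moves toward 0 or 1.

H(A) = H(0.93) = 0.3659 bits
H(B) = H(0.9) = 0.4690 bits

Distribution B (p=0.9) is closer to uniform (p=0.5), so it has higher entropy.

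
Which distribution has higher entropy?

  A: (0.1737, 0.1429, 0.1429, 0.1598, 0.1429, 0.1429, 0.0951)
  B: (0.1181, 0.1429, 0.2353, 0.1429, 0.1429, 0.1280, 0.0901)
A

Both distributions are close to uniform, making this a harder comparison.

H(A) = 2.7884 bits
H(B) = 2.7507 bits

The distribution closer to uniform has higher entropy.
Answer: A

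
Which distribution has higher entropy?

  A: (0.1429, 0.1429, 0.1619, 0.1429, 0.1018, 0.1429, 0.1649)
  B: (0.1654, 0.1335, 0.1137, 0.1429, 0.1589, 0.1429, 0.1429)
B

Both distributions are close to uniform, making this a harder comparison.

H(A) = 2.7938 bits
H(B) = 2.7986 bits

The distribution closer to uniform has higher entropy.
Answer: B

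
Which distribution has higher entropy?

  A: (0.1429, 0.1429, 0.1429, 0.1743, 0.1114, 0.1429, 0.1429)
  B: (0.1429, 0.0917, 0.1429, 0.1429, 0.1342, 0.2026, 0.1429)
A

Both distributions are close to uniform, making this a harder comparison.

H(A) = 2.7973 bits
H(B) = 2.7759 bits

The distribution closer to uniform has higher entropy.
Answer: A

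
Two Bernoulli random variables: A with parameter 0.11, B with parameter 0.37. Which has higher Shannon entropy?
B

For binary distributions, entropy is maximized at p=0.5 and decreases as p moves toward 0 or 1.

H(A) = H(0.11) = 0.4999 bits
H(B) = H(0.37) = 0.9507 bits

Distribution B (p=0.37) is closer to uniform (p=0.5), so it has higher entropy.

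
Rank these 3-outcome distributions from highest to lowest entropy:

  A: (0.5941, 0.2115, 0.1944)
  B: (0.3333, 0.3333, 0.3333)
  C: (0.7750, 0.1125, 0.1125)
B > A > C

Key insight: Entropy is maximized by uniform distributions and minimized by concentrated distributions.

- Uniform distributions have maximum entropy log₂(3) = 1.5850 bits
- The more "peaked" or concentrated a distribution, the lower its entropy

Entropies:
  H(A) = 1.3797 bits
  H(B) = 1.5850 bits
  H(C) = 0.9942 bits

Ranking: B > A > C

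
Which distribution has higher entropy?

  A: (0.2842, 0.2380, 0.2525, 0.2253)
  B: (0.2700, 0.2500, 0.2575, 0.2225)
B

Both distributions are close to uniform, making this a harder comparison.

H(A) = 1.9945 bits
H(B) = 1.9965 bits

The distribution closer to uniform has higher entropy.
Answer: B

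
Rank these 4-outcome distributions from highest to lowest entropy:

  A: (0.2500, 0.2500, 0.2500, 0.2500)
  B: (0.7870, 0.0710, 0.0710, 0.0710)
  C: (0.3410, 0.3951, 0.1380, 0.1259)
A > C > B

Key insight: Entropy is maximized by uniform distributions and minimized by concentrated distributions.

- Uniform distributions have maximum entropy log₂(4) = 2.0000 bits
- The more "peaked" or concentrated a distribution, the lower its entropy

Entropies:
  H(A) = 2.0000 bits
  H(B) = 1.0848 bits
  H(C) = 1.8293 bits

Ranking: A > C > B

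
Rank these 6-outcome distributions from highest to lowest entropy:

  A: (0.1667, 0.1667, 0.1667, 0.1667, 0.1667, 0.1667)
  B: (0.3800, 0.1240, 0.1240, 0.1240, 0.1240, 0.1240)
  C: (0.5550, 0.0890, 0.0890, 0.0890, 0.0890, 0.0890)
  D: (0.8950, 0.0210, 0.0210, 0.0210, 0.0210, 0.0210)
A > B > C > D

Key insight: Entropy is maximized by uniform distributions and minimized by concentrated distributions.

Entropies:
  H(A) = 2.5850 bits
  H(B) = 2.3976 bits
  H(C) = 2.0245 bits
  H(D) = 0.7285 bits

Ranking: A > B > C > D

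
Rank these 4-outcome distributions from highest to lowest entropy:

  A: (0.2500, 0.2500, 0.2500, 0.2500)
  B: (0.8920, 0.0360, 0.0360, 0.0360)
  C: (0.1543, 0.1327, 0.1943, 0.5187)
A > C > B

Key insight: Entropy is maximized by uniform distributions and minimized by concentrated distributions.

- Uniform distributions have maximum entropy log₂(4) = 2.0000 bits
- The more "peaked" or concentrated a distribution, the lower its entropy

Entropies:
  H(A) = 2.0000 bits
  H(B) = 0.6650 bits
  H(C) = 1.7531 bits

Ranking: A > C > B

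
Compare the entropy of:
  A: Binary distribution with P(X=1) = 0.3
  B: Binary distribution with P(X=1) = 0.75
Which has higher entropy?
A

For binary distributions, entropy is maximized at p=0.5 and decreases as p moves toward 0 or 1.

H(A) = H(0.3) = 0.8813 bits
H(B) = H(0.75) = 0.8113 bits

Distribution A (p=0.3) is closer to uniform (p=0.5), so it has higher entropy.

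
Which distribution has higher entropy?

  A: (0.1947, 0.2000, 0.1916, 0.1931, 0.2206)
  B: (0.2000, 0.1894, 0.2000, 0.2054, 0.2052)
B

Both distributions are close to uniform, making this a harder comparison.

H(A) = 2.3199 bits
H(B) = 2.3213 bits

The distribution closer to uniform has higher entropy.
Answer: B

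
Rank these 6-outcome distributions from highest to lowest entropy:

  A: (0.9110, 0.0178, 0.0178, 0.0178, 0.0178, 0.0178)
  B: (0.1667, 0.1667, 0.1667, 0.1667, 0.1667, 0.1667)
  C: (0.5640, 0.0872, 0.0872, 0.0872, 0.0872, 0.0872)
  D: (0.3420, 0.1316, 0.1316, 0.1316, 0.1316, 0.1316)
B > D > C > A

Key insight: Entropy is maximized by uniform distributions and minimized by concentrated distributions.

Entropies:
  H(A) = 0.6398 bits
  H(B) = 2.5850 bits
  H(C) = 2.0005 bits
  H(D) = 2.4545 bits

Ranking: B > D > C > A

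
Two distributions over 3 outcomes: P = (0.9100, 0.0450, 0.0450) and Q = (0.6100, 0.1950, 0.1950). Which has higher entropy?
Q

P is highly concentrated on one outcome (91%), making it nearly deterministic. Q spreads its mass more evenly (max 61%). The more spread-out distribution has higher entropy: H(P) ≈ 0.526 bits, H(Q) ≈ 1.355 bits.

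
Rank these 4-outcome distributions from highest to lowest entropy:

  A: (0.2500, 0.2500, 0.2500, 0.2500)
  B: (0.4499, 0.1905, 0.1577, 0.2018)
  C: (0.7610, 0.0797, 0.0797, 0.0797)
A > B > C

Key insight: Entropy is maximized by uniform distributions and minimized by concentrated distributions.

- Uniform distributions have maximum entropy log₂(4) = 2.0000 bits
- The more "peaked" or concentrated a distribution, the lower its entropy

Entropies:
  H(A) = 2.0000 bits
  H(B) = 1.8604 bits
  H(C) = 1.1722 bits

Ranking: A > B > C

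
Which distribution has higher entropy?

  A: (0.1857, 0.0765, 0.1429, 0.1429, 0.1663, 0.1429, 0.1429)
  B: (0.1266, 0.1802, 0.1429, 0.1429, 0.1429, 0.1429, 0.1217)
B

Both distributions are close to uniform, making this a harder comparison.

H(A) = 2.7695 bits
H(B) = 2.7971 bits

The distribution closer to uniform has higher entropy.
Answer: B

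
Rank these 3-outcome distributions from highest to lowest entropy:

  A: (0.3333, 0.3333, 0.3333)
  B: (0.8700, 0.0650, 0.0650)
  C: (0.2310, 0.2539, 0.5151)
A > C > B

Key insight: Entropy is maximized by uniform distributions and minimized by concentrated distributions.

- Uniform distributions have maximum entropy log₂(3) = 1.5850 bits
- The more "peaked" or concentrated a distribution, the lower its entropy

Entropies:
  H(A) = 1.5850 bits
  H(B) = 0.6874 bits
  H(C) = 1.4835 bits

Ranking: A > C > B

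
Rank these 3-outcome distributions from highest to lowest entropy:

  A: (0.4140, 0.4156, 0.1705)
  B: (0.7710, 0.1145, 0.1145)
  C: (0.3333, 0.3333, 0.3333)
C > A > B

Key insight: Entropy is maximized by uniform distributions and minimized by concentrated distributions.

- Uniform distributions have maximum entropy log₂(3) = 1.5850 bits
- The more "peaked" or concentrated a distribution, the lower its entropy

Entropies:
  H(A) = 1.4883 bits
  H(B) = 1.0053 bits
  H(C) = 1.5850 bits

Ranking: C > A > B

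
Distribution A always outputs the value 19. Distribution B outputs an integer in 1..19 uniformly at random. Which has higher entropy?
B

A is deterministic, so H(A) = 0. B is uniform over 19 outcomes, so H(B) = log₂(19) = 4.248 bits. Any distribution with genuine randomness has higher entropy than a deterministic one.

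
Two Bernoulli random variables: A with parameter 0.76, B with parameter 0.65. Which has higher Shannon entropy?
B

For binary distributions, entropy is maximized at p=0.5 and decreases as p moves toward 0 or 1.

H(A) = H(0.76) = 0.7950 bits
H(B) = H(0.65) = 0.9341 bits

Distribution B (p=0.65) is closer to uniform (p=0.5), so it has higher entropy.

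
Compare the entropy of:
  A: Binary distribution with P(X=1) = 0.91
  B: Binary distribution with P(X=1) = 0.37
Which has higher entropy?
B

For binary distributions, entropy is maximized at p=0.5 and decreases as p moves toward 0 or 1.

H(A) = H(0.91) = 0.4365 bits
H(B) = H(0.37) = 0.9507 bits

Distribution B (p=0.37) is closer to uniform (p=0.5), so it has higher entropy.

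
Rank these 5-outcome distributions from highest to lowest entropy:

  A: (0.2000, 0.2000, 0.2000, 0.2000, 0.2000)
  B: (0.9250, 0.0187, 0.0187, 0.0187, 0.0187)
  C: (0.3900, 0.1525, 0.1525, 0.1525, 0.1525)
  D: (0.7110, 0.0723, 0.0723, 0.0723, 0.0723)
A > C > D > B

Key insight: Entropy is maximized by uniform distributions and minimized by concentrated distributions.

Entropies:
  H(A) = 2.3219 bits
  H(B) = 0.5343 bits
  H(C) = 2.1848 bits
  H(D) = 1.4454 bits

Ranking: A > C > D > B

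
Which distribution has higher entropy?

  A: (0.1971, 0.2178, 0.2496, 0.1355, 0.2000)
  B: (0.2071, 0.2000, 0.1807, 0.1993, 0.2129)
B

Both distributions are close to uniform, making this a harder comparison.

H(A) = 2.2956 bits
H(B) = 2.3198 bits

The distribution closer to uniform has higher entropy.
Answer: B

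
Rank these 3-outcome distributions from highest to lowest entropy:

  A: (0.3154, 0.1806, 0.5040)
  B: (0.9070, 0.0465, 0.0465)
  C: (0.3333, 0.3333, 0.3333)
C > A > B

Key insight: Entropy is maximized by uniform distributions and minimized by concentrated distributions.

- Uniform distributions have maximum entropy log₂(3) = 1.5850 bits
- The more "peaked" or concentrated a distribution, the lower its entropy

Entropies:
  H(A) = 1.4692 bits
  H(B) = 0.5394 bits
  H(C) = 1.5850 bits

Ranking: C > A > B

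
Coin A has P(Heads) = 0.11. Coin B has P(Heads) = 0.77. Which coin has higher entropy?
B

For binary distributions, entropy is maximized at p=0.5 and decreases as p moves toward 0 or 1.

H(A) = H(0.11) = 0.4999 bits
H(B) = H(0.77) = 0.7780 bits

Distribution B (p=0.77) is closer to uniform (p=0.5), so it has higher entropy.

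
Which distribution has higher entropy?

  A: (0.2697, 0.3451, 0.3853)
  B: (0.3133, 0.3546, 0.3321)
B

Both distributions are close to uniform, making this a harder comparison.

H(A) = 1.5697 bits
H(B) = 1.5831 bits

The distribution closer to uniform has higher entropy.
Answer: B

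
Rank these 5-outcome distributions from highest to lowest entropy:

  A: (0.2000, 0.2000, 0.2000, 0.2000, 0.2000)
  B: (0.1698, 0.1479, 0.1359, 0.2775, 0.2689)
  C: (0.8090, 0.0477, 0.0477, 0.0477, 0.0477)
A > B > C

Key insight: Entropy is maximized by uniform distributions and minimized by concentrated distributions.

- Uniform distributions have maximum entropy log₂(5) = 2.3219 bits
- The more "peaked" or concentrated a distribution, the lower its entropy

Entropies:
  H(A) = 2.3219 bits
  H(B) = 2.2562 bits
  H(C) = 1.0856 bits

Ranking: A > B > C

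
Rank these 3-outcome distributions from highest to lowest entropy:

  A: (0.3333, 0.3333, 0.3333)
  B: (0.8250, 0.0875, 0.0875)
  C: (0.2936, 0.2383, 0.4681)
A > C > B

Key insight: Entropy is maximized by uniform distributions and minimized by concentrated distributions.

- Uniform distributions have maximum entropy log₂(3) = 1.5850 bits
- The more "peaked" or concentrated a distribution, the lower its entropy

Entropies:
  H(A) = 1.5850 bits
  H(B) = 0.8440 bits
  H(C) = 1.5248 bits

Ranking: A > C > B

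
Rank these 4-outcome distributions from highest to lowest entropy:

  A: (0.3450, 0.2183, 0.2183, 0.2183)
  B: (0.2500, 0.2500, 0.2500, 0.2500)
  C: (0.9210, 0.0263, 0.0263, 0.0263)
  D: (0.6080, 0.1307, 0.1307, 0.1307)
B > A > D > C

Key insight: Entropy is maximized by uniform distributions and minimized by concentrated distributions.

Entropies:
  H(A) = 1.9677 bits
  H(B) = 2.0000 bits
  H(C) = 0.5239 bits
  H(D) = 1.5874 bits

Ranking: B > A > D > C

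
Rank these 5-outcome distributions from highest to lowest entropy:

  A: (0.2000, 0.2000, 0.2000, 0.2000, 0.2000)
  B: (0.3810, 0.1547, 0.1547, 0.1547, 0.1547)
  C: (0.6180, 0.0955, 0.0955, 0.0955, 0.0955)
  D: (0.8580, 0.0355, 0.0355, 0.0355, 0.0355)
A > B > C > D

Key insight: Entropy is maximized by uniform distributions and minimized by concentrated distributions.

Entropies:
  H(A) = 2.3219 bits
  H(B) = 2.1967 bits
  H(C) = 1.7234 bits
  H(D) = 0.8735 bits

Ranking: A > B > C > D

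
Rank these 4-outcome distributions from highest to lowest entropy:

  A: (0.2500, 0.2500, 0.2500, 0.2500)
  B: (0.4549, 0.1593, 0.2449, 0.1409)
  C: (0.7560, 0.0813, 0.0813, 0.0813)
A > B > C

Key insight: Entropy is maximized by uniform distributions and minimized by concentrated distributions.

- Uniform distributions have maximum entropy log₂(4) = 2.0000 bits
- The more "peaked" or concentrated a distribution, the lower its entropy

Entropies:
  H(A) = 2.0000 bits
  H(B) = 1.8345 bits
  H(C) = 1.1884 bits

Ranking: A > B > C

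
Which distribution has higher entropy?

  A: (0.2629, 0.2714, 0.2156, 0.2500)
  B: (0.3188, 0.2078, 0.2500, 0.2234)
A

Both distributions are close to uniform, making this a harder comparison.

H(A) = 1.9947 bits
H(B) = 1.9799 bits

The distribution closer to uniform has higher entropy.
Answer: A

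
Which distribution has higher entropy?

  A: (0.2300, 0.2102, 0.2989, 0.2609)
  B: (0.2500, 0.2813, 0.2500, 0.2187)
B

Both distributions are close to uniform, making this a harder comparison.

H(A) = 1.9871 bits
H(B) = 1.9943 bits

The distribution closer to uniform has higher entropy.
Answer: B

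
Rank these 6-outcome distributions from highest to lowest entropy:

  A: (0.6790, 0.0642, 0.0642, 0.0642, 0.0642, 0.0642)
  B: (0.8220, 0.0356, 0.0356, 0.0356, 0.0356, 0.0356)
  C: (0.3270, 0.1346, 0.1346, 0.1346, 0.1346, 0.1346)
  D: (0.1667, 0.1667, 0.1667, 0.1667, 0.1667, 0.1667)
D > C > A > B

Key insight: Entropy is maximized by uniform distributions and minimized by concentrated distributions.

Entropies:
  H(A) = 1.6508 bits
  H(B) = 1.0890 bits
  H(C) = 2.4745 bits
  H(D) = 2.5850 bits

Ranking: D > C > A > B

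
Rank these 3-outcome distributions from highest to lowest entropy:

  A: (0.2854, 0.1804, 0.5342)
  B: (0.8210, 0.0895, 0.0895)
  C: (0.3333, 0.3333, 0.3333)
C > A > B

Key insight: Entropy is maximized by uniform distributions and minimized by concentrated distributions.

- Uniform distributions have maximum entropy log₂(3) = 1.5850 bits
- The more "peaked" or concentrated a distribution, the lower its entropy

Entropies:
  H(A) = 1.4452 bits
  H(B) = 0.8569 bits
  H(C) = 1.5850 bits

Ranking: C > A > B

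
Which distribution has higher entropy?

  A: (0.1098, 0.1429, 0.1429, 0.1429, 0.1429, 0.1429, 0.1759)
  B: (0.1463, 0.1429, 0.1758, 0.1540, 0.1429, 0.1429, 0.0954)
A

Both distributions are close to uniform, making this a harder comparison.

H(A) = 2.7962 bits
H(B) = 2.7887 bits

The distribution closer to uniform has higher entropy.
Answer: A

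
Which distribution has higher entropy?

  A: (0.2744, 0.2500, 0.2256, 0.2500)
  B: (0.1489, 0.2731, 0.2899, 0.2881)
A

Both distributions are close to uniform, making this a harder comparison.

H(A) = 1.9965 bits
H(B) = 1.9556 bits

The distribution closer to uniform has higher entropy.
Answer: A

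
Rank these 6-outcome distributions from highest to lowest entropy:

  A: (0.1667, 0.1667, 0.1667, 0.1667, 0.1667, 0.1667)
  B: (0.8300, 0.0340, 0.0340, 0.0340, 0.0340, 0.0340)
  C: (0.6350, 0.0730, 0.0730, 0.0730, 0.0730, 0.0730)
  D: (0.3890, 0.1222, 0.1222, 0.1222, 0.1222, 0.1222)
A > D > C > B

Key insight: Entropy is maximized by uniform distributions and minimized by concentrated distributions.

Entropies:
  H(A) = 2.5850 bits
  H(B) = 1.0524 bits
  H(C) = 1.7943 bits
  H(D) = 2.3828 bits

Ranking: A > D > C > B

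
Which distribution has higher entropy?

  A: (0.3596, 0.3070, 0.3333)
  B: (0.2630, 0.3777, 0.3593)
A

Both distributions are close to uniform, making this a harder comparison.

H(A) = 1.5820 bits
H(B) = 1.5679 bits

The distribution closer to uniform has higher entropy.
Answer: A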